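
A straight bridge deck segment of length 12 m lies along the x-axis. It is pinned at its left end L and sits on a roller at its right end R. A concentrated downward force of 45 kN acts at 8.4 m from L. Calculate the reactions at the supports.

L_x = 0, L_y = 13.50 kN, R_y = 31.50 kN

Moments about L: R_y·12 − 45·8.4 = 0 → R_y = 378/12 = 31.50 kN.
ΣF_y = 0: L_y + 31.5 − 45 = 0 → L_y = 13.50 kN.
ΣF_x = 0: no horizontal applied forces, so L_x = 0.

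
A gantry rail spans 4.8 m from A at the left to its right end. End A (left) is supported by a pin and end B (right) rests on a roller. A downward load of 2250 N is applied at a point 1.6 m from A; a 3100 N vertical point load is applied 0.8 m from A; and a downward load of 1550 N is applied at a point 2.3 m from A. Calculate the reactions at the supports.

ΣM about A: B_y·4.8 − 2250·1.6 − 3100·0.8 − 1550·2.3 = 0 → B_y = 9645/4.8 = 2009.38 ≈ 2009 N.
ΣF_y = 0: A_y + 2009.38 − 2250 − 3100 − 1550 = 0 → A_y = 4891 N.
ΣF_x = 0: no horizontal applied forces, so A_x = 0.

A_x = 0, A_y = 4891 N, B_y = 2009 N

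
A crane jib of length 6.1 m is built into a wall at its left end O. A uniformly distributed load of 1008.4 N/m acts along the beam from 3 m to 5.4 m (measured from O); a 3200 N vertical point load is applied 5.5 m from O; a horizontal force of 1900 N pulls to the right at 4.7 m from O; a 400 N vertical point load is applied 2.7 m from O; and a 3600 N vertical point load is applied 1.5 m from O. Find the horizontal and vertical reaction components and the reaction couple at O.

O_x = -1900 N, O_y = 9620 N, M_O = 34240 N·m

Resultant of the distributed load: 1008.4 × 2.4 = 2420.16 N at 4.2 m from O.
ΣF_x = 0: O_x + 1900 = 0 → O_x = -1900 N.
ΣF_y = 0: O_y − 1008.4·2.4 − 3200 − 400 − 3600 = 0 → O_y = 9620 N.
ΣM about O: M_O − (1008.4·2.4)·4.2 − 3200·5.5 − 400·2.7 − 3600·1.5 = 0 → M_O = 34240 N·m.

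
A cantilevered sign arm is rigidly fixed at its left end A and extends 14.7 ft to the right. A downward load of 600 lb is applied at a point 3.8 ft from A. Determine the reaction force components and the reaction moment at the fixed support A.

A_x = 0, A_y = 600.0 lb, M_A = 2280 lb·ft

ΣF_x = 0: A_x = 0.
ΣF_y = 0: A_y − 600 = 0 → A_y = 600.0 lb.
ΣM about A: M_A − 600·3.8 = 0 → M_A = 2280 lb·ft.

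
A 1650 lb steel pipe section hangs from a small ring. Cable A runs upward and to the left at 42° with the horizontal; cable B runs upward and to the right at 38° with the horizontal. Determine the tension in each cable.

ΣF_x = 0: −T_A·cos42° + T_B·cos38° = 0 → T_B = 0.943064·T_A.
ΣF_y = 0: T_A·sin42° + T_B·sin38° = 1650.
Substitute: T_A·(0.669131 + 0.943064·0.615661) = 1650 → T_A = 1320.28 ≈ 1320 lb.
Then T_B = 0.943064 × 1320.28 = 1245 lb.

T_A = 1320 lb, T_B = 1245 lb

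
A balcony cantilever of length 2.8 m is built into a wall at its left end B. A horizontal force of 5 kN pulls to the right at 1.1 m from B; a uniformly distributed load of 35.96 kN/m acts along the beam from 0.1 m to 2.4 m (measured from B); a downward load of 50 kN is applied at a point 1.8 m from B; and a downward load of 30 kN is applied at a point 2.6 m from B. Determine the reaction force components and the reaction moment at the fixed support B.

B_x = -5.000 kN, B_y = 162.7 kN, M_B = 271.4 kN·m

Resultant of the distributed load: 35.96 × 2.3 = 82.708 kN at 1.25 m from B.
ΣF_x = 0: B_x + 5 = 0 → B_x = -5.000 kN.
ΣF_y = 0: B_y − 35.96·2.3 − 50 − 30 = 0 → B_y = 162.7 kN.
ΣM about B: M_B − (35.96·2.3)·1.25 − 50·1.8 − 30·2.6 = 0 → M_B = 271.4 kN·m.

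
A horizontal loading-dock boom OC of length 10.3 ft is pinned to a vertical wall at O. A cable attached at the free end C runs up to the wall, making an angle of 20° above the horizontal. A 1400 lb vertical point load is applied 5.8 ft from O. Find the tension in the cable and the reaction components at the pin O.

ΣM about O: T·sin20°·10.3 − 1400·5.8 = 0 → T = 8120/(10.3·0.34202) = 2304.98 ≈ 2305 lb.
ΣF_x = 0: O_x − T·cos20° = 0 → O_x = 2304.98 × 0.939693 = 2166 lb.
ΣF_y = 0: O_y + T·sin20° − 1400 = 0 → O_y = 1400 − 2304.98 × 0.34202 = 611.7 lb.

T = 2305 lb, O_x = 2166 lb, O_y = 611.7 lb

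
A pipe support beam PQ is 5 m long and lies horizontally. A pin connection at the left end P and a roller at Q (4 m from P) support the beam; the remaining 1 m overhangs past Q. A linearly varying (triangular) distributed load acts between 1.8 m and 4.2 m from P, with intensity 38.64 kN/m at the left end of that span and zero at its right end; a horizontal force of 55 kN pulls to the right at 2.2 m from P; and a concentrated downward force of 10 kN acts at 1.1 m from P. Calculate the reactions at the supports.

P_x = -55.00 kN, P_y = 23.48 kN, Q_y = 32.89 kN

Resultant of the triangular load: ½ × 38.64 × 2.4 = 46.368 kN, acting at 2.6 m from P (one-third of the span from the peak).
Taking moments about P: Q_y·4 − (½·38.64·2.4)·2.6 − 10·1.1 = 0 → Q_y = 131.5568/4 = 32.8892 ≈ 32.89 kN.
ΣF_y = 0: P_y + 32.8892 − ½·38.64·2.4 − 10 = 0 → P_y = 23.48 kN.
ΣF_x = 0: P_x + 55 = 0 → P_x = -55.00 kN.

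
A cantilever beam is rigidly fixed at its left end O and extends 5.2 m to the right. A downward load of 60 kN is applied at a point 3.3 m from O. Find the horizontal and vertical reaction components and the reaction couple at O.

O_x = 0, O_y = 60.00 kN, M_O = 198.0 kN·m

ΣF_x = 0: O_x = 0.
ΣF_y = 0: O_y − 60 = 0 → O_y = 60.00 kN.
ΣM about O: M_O − 60·3.3 = 0 → M_O = 198.0 kN·m.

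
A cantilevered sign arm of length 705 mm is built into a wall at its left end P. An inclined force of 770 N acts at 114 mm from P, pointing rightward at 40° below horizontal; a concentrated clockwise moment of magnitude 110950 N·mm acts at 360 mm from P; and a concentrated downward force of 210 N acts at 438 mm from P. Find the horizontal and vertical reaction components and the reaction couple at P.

P_x = -589.9 N, P_y = 704.9 N, M_P = 259400 N·mm

ΣF_x = 0: P_x + 770·cos40° = 0 → P_x = -589.9 N.
ΣF_y = 0: P_y − 770·sin40° − 210 = 0 → P_y = 704.9 N.
ΣM about P: M_P − 770·sin40°·114 − 110950 − 210·438 = 0 → M_P = 259400 N·mm.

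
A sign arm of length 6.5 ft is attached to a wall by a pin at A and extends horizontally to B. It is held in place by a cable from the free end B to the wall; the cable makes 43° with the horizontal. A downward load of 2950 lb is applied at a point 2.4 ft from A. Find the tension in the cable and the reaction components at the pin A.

T = 1597 lb, A_x = 1168 lb, A_y = 1861 lb

ΣM about A: T·sin43°·6.5 − 2950·2.4 = 0 → T = 7080/(6.5·0.681998) = 1597.12 ≈ 1597 lb.
ΣF_x = 0: A_x − T·cos43° = 0 → A_x = 1597.12 × 0.731354 = 1168 lb.
ΣF_y = 0: A_y + T·sin43° − 2950 = 0 → A_y = 2950 − 1597.12 × 0.681998 = 1861 lb.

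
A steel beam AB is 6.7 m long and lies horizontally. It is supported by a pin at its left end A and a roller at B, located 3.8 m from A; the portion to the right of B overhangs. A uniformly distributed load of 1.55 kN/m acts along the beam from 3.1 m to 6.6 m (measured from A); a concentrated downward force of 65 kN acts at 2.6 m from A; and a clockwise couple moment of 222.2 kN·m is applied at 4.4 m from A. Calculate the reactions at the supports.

Resultant of the distributed load: 1.55 × 3.5 = 5.425 kN at 4.85 m from A.
Taking moments about A: B_y·3.8 − (1.55·3.5)·4.85 − 65·2.6 − 222.2 = 0 → B_y = 417.51125/3.8 = 109.871 ≈ 109.9 kN.
ΣF_y = 0: A_y + 109.871 − 1.55·3.5 − 65 = 0 → A_y = -39.45 kN.
ΣF_x = 0: no horizontal applied forces, so A_x = 0.

A_x = 0, A_y = -39.45 kN, B_y = 109.9 kN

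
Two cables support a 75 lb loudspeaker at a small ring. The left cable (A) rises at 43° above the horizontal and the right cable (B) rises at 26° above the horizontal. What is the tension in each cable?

ΣF_x = 0: −T_A·cos43° + T_B·cos26° = 0 → T_B = 0.813706·T_A.
ΣF_y = 0: T_A·sin43° + T_B·sin26° = 75.
Substitute: T_A·(0.681998 + 0.813706·0.438371) = 75 → T_A = 72.2054 ≈ 72.21 lb.
Then T_B = 0.813706 × 72.2054 = 58.75 lb.

T_A = 72.21 lb, T_B = 58.75 lb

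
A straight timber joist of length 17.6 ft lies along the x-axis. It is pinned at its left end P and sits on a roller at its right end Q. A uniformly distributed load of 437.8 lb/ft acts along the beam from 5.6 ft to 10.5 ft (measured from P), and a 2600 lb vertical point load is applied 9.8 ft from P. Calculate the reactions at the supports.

Resultant of the distributed load: 437.8 × 4.9 = 2145.22 lb at 8.05 ft from P.
Taking moments about P: Q_y·17.6 − (437.8·4.9)·8.05 − 2600·9.8 = 0 → Q_y = 42749.021/17.6 = 2428.92 ≈ 2429 lb.
ΣF_y = 0: P_y + 2428.92 − 437.8·4.9 − 2600 = 0 → P_y = 2316 lb.
ΣF_x = 0: no horizontal applied forces, so P_x = 0.

P_x = 0, P_y = 2316 lb, Q_y = 2429 lb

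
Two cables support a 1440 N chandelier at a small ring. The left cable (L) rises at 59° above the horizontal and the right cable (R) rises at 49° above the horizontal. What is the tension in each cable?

ΣF_x = 0: −T_L·cos59° + T_R·cos49° = 0 → T_R = 0.785048·T_L.
ΣF_y = 0: T_L·sin59° + T_R·sin49° = 1440.
Substitute: T_L·(0.857167 + 0.785048·0.75471) = 1440 → T_L = 993.343 ≈ 993.3 N.
Then T_R = 0.785048 × 993.343 = 779.8 N.

T_L = 993.3 N, T_R = 779.8 N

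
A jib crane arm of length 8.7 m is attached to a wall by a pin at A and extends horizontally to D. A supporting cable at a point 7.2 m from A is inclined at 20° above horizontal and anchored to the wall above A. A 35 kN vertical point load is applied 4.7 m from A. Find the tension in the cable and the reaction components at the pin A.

T = 66.80 kN, A_x = 62.77 kN, A_y = 12.15 kN

ΣM about A: T·sin20°·7.2 − 35·4.7 = 0 → T = 164.5/(7.2·0.34202) = 66.8008 ≈ 66.80 kN.
ΣF_x = 0: A_x − T·cos20° = 0 → A_x = 66.8008 × 0.939693 = 62.77 kN.
ΣF_y = 0: A_y + T·sin20° − 35 = 0 → A_y = 35 − 66.8008 × 0.34202 = 12.15 kN.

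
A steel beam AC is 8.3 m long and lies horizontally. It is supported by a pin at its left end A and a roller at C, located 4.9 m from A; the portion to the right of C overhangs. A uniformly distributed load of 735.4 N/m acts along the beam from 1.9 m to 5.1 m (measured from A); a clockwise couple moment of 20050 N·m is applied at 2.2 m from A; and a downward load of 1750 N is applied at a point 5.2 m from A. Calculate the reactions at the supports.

A_x = 0, A_y = -3527 N, C_y = 7630 N

Resultant of the distributed load: 735.4 × 3.2 = 2353.28 N at 3.5 m from A.
Moments about A: C_y·4.9 − (735.4·3.2)·3.5 − 20050 − 1750·5.2 = 0 → C_y = 37386.48/4.9 = 7629.89 ≈ 7630 N.
ΣF_y = 0: A_y + 7629.89 − 735.4·3.2 − 1750 = 0 → A_y = -3527 N.
ΣF_x = 0: no horizontal applied forces, so A_x = 0.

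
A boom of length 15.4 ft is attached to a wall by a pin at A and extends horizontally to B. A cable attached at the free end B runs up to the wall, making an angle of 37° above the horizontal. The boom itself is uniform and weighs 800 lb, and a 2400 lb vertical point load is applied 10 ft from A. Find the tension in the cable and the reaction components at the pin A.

ΣM about A: T·sin37°·15.4 − 800·7.7 − 2400·10 = 0 → T = 30160/(15.4·0.601815) = 3254.23 ≈ 3254 lb.
ΣF_x = 0: A_x − T·cos37° = 0 → A_x = 3254.23 × 0.798636 = 2599 lb.
ΣF_y = 0: A_y + T·sin37° − 800 − 2400 = 0 → A_y = 3200 − 3254.23 × 0.601815 = 1242 lb.

T = 3254 lb, A_x = 2599 lb, A_y = 1242 lb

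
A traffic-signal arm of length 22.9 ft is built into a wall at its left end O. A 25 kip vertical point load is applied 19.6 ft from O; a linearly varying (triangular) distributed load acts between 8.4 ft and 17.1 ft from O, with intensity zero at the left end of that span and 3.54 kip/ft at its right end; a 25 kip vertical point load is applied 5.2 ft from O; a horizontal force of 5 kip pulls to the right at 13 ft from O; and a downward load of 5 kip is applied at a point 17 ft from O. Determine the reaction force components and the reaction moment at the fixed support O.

O_x = -5.000 kip, O_y = 70.40 kip, M_O = 923.7 kip·ft

Resultant of the triangular load: ½ × 3.54 × 8.7 = 15.399 kip, acting at 14.2 ft from O (one-third of the span from the peak).
ΣF_x = 0: O_x + 5 = 0 → O_x = -5.000 kip.
ΣF_y = 0: O_y − 25 − ½·3.54·8.7 − 25 − 5 = 0 → O_y = 70.40 kip.
ΣM about O: M_O − 25·19.6 − (½·3.54·8.7)·14.2 − 25·5.2 − 5·17 = 0 → M_O = 923.7 kip·ft.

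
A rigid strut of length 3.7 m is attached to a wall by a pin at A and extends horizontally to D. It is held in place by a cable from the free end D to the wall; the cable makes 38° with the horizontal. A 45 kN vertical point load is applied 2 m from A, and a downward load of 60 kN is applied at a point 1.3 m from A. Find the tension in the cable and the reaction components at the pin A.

ΣM about A: T·sin38°·3.7 − 45·2 − 60·1.3 = 0 → T = 168/(3.7·0.615661) = 73.7507 ≈ 73.75 kN.
ΣF_x = 0: A_x − T·cos38° = 0 → A_x = 73.7507 × 0.788011 = 58.12 kN.
ΣF_y = 0: A_y + T·sin38° − 45 − 60 = 0 → A_y = 105 − 73.7507 × 0.615661 = 59.59 kN.

T = 73.75 kN, A_x = 58.12 kN, A_y = 59.59 kN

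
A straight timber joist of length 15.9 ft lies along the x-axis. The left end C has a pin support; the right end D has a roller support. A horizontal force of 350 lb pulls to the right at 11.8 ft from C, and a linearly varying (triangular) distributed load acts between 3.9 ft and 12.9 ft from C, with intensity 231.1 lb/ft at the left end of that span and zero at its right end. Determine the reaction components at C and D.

Resultant of the triangular load: ½ × 231.1 × 9 = 1039.95 lb, acting at 6.9 ft from C (one-third of the span from the peak).
ΣM about C: D_y·15.9 − (½·231.1·9)·6.9 = 0 → D_y = 7175.655/15.9 = 451.299 ≈ 451.3 lb.
ΣF_y = 0: C_y + 451.299 − ½·231.1·9 = 0 → C_y = 588.7 lb.
ΣF_x = 0: C_x + 350 = 0 → C_x = -350.0 lb.

C_x = -350.0 lb, C_y = 588.7 lb, D_y = 451.3 lb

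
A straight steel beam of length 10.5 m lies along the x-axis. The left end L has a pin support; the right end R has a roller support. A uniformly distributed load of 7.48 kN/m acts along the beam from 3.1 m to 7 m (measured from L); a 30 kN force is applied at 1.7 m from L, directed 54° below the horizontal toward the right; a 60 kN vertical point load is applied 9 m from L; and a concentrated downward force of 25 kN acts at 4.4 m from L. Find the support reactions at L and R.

L_x = -17.63 kN, L_y = 58.58 kN, R_y = 79.86 kN

Resultant of the distributed load: 7.48 × 3.9 = 29.172 kN at 5.05 m from L.
Moments about L: R_y·10.5 − (7.48·3.9)·5.05 − 30·sin54°·1.7 − 60·9 − 25·4.4 = 0 → R_y = 838.578/10.5 = 79.8646 ≈ 79.86 kN.
ΣF_y = 0: L_y + 79.8646 − 7.48·3.9 − 30·sin54° − 60 − 25 = 0 → L_y = 58.58 kN.
ΣF_x = 0: L_x + 30·cos54° = 0 → L_x = -17.63 kN.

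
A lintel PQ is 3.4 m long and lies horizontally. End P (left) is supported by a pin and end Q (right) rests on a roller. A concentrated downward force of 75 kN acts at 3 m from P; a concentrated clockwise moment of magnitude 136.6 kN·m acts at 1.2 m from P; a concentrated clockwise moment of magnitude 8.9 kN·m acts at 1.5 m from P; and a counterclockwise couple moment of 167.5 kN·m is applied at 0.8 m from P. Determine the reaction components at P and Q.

P_x = 0, P_y = 15.29 kN, Q_y = 59.71 kN

Moments about P: Q_y·3.4 − 75·3 − 136.6 − 8.9 + 167.5 = 0 → Q_y = 203/3.4 = 59.7059 ≈ 59.71 kN.
ΣF_y = 0: P_y + 59.7059 − 75 = 0 → P_y = 15.29 kN.
ΣF_x = 0: no horizontal applied forces, so P_x = 0.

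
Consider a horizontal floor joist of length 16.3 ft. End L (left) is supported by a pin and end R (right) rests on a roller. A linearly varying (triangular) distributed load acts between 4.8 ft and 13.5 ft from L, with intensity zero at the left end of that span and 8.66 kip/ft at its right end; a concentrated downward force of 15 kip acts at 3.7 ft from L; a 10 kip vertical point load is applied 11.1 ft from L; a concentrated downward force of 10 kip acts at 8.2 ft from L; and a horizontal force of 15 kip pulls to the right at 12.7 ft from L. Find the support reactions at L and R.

Resultant of the triangular load: ½ × 8.66 × 8.7 = 37.671 kip, acting at 10.6 ft from L (one-third of the span from the peak).
Taking moments about L: R_y·16.3 − (½·8.66·8.7)·10.6 − 15·3.7 − 10·11.1 − 10·8.2 = 0 → R_y = 647.8126/16.3 = 39.7431 ≈ 39.74 kip.
ΣF_y = 0: L_y + 39.7431 − ½·8.66·8.7 − 15 − 10 − 10 = 0 → L_y = 32.93 kip.
ΣF_x = 0: L_x + 15 = 0 → L_x = -15.00 kip.

L_x = -15.00 kip, L_y = 32.93 kip, R_y = 39.74 kip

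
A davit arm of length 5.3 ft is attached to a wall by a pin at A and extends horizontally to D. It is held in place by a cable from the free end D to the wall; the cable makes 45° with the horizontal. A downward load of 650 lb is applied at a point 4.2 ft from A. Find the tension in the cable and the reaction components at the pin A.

ΣM about A: T·sin45°·5.3 − 650·4.2 = 0 → T = 2730/(5.3·0.707107) = 728.453 ≈ 728.5 lb.
ΣF_x = 0: A_x − T·cos45° = 0 → A_x = 728.453 × 0.707107 = 515.1 lb.
ΣF_y = 0: A_y + T·sin45° − 650 = 0 → A_y = 650 − 728.453 × 0.707107 = 134.9 lb.

T = 728.5 lb, A_x = 515.1 lb, A_y = 134.9 lb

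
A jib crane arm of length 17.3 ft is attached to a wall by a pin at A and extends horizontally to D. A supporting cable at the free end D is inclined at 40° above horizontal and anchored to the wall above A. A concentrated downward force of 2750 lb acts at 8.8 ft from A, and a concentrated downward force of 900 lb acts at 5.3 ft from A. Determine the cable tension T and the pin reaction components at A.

ΣM about A: T·sin40°·17.3 − 2750·8.8 − 900·5.3 = 0 → T = 28970/(17.3·0.642788) = 2605.16 ≈ 2605 lb.
ΣF_x = 0: A_x − T·cos40° = 0 → A_x = 2605.16 × 0.766044 = 1996 lb.
ΣF_y = 0: A_y + T·sin40° − 2750 − 900 = 0 → A_y = 3650 − 2605.16 × 0.642788 = 1975 lb.

T = 2605 lb, A_x = 1996 lb, A_y = 1975 lb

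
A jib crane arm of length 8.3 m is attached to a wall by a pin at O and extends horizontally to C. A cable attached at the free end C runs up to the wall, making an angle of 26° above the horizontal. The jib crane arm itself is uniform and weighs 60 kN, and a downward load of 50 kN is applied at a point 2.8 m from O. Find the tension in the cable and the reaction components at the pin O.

T = 106.9 kN, O_x = 96.09 kN, O_y = 63.13 kN

ΣM about O: T·sin26°·8.3 − 60·4.15 − 50·2.8 = 0 → T = 389/(8.3·0.438371) = 106.913 ≈ 106.9 kN.
ΣF_x = 0: O_x − T·cos26° = 0 → O_x = 106.913 × 0.898794 = 96.09 kN.
ΣF_y = 0: O_y + T·sin26° − 60 − 50 = 0 → O_y = 110 − 106.913 × 0.438371 = 63.13 kN.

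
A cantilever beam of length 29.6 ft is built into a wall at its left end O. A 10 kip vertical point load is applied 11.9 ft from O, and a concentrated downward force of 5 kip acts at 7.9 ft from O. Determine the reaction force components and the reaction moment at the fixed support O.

O_x = 0, O_y = 15.00 kip, M_O = 158.5 kip·ft

ΣF_x = 0: O_x = 0.
ΣF_y = 0: O_y − 10 − 5 = 0 → O_y = 15.00 kip.
ΣM about O: M_O − 10·11.9 − 5·7.9 = 0 → M_O = 158.5 kip·ft.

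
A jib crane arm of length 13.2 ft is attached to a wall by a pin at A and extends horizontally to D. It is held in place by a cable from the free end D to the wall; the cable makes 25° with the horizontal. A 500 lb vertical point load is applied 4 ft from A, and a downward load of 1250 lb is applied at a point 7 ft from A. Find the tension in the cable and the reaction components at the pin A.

T = 1927 lb, A_x = 1746 lb, A_y = 935.6 lb

ΣM about A: T·sin25°·13.2 − 500·4 − 1250·7 = 0 → T = 10750/(13.2·0.422618) = 1927.02 ≈ 1927 lb.
ΣF_x = 0: A_x − T·cos25° = 0 → A_x = 1927.02 × 0.906308 = 1746 lb.
ΣF_y = 0: A_y + T·sin25° − 500 − 1250 = 0 → A_y = 1750 − 1927.02 × 0.422618 = 935.6 lb.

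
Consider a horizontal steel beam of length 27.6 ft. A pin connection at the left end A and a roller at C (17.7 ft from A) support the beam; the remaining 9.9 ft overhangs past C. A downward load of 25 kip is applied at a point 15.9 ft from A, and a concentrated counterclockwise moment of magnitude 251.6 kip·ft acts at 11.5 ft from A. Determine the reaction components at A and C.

Moments about A: C_y·17.7 − 25·15.9 + 251.6 = 0 → C_y = 145.9/17.7 = 8.24294 ≈ 8.243 kip.
ΣF_y = 0: A_y + 8.24294 − 25 = 0 → A_y = 16.76 kip.
ΣF_x = 0: no horizontal applied forces, so A_x = 0.

A_x = 0, A_y = 16.76 kip, C_y = 8.243 kip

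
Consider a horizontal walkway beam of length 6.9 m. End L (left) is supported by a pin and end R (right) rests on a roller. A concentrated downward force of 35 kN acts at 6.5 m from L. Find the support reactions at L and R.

ΣM about L: R_y·6.9 − 35·6.5 = 0 → R_y = 227.5/6.9 = 32.971 ≈ 32.97 kN.
ΣF_y = 0: L_y + 32.971 − 35 = 0 → L_y = 2.029 kN.
ΣF_x = 0: no horizontal applied forces, so L_x = 0.

L_x = 0, L_y = 2.029 kN, R_y = 32.97 kN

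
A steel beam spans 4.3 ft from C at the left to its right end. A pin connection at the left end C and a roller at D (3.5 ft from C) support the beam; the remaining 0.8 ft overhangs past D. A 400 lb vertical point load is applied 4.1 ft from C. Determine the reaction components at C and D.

C_x = 0, C_y = -68.57 lb, D_y = 468.6 lb

Moments about C: D_y·3.5 − 400·4.1 = 0 → D_y = 1640/3.5 = 468.571 ≈ 468.6 lb.
ΣF_y = 0: C_y + 468.571 − 400 = 0 → C_y = -68.57 lb.
ΣF_x = 0: no horizontal applied forces, so C_x = 0.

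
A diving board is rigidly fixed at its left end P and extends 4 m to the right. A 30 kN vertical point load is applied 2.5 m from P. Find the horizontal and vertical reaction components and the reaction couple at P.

ΣF_x = 0: P_x = 0.
ΣF_y = 0: P_y − 30 = 0 → P_y = 30.00 kN.
ΣM about P: M_P − 30·2.5 = 0 → M_P = 75.00 kN·m.

P_x = 0, P_y = 30.00 kN, M_P = 75.00 kN·m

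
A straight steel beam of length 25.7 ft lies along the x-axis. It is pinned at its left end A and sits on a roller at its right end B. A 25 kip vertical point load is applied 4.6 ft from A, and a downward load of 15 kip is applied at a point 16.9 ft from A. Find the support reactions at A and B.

ΣM about A: B_y·25.7 − 25·4.6 − 15·16.9 = 0 → B_y = 368.5/25.7 = 14.3385 ≈ 14.34 kip.
ΣF_y = 0: A_y + 14.3385 − 25 − 15 = 0 → A_y = 25.66 kip.
ΣF_x = 0: no horizontal applied forces, so A_x = 0.

A_x = 0, A_y = 25.66 kip, B_y = 14.34 kip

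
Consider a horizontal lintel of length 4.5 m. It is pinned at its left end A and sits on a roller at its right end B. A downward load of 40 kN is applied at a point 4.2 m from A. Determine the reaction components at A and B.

A_x = 0, A_y = 2.667 kN, B_y = 37.33 kN

Moments about A: B_y·4.5 − 40·4.2 = 0 → B_y = 168/4.5 = 37.3333 ≈ 37.33 kN.
ΣF_y = 0: A_y + 37.3333 − 40 = 0 → A_y = 2.667 kN.
ΣF_x = 0: no horizontal applied forces, so A_x = 0.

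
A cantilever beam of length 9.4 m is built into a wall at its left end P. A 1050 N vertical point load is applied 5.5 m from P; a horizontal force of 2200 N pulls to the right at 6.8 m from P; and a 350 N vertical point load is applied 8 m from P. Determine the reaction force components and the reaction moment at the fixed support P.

ΣF_x = 0: P_x + 2200 = 0 → P_x = -2200 N.
ΣF_y = 0: P_y − 1050 − 350 = 0 → P_y = 1400 N.
ΣM about P: M_P − 1050·5.5 − 350·8 = 0 → M_P = 8575 N·m.

P_x = -2200 N, P_y = 1400 N, M_P = 8575 N·m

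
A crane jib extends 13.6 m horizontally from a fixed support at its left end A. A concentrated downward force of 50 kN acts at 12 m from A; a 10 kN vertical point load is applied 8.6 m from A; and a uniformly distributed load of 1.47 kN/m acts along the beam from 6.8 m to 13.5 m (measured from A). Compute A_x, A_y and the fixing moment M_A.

A_x = 0, A_y = 69.85 kN, M_A = 786.0 kN·m

Resultant of the distributed load: 1.47 × 6.7 = 9.849 kN at 10.15 m from A.
ΣF_x = 0: A_x = 0.
ΣF_y = 0: A_y − 50 − 10 − 1.47·6.7 = 0 → A_y = 69.85 kN.
ΣM about A: M_A − 50·12 − 10·8.6 − (1.47·6.7)·10.15 = 0 → M_A = 786.0 kN·m.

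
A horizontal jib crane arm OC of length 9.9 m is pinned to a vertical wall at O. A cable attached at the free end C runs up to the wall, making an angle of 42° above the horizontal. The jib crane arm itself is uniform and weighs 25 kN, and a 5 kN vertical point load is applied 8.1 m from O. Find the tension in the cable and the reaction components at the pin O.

ΣM about O: T·sin42°·9.9 − 25·4.95 − 5·8.1 = 0 → T = 164.25/(9.9·0.669131) = 24.7947 ≈ 24.79 kN.
ΣF_x = 0: O_x − T·cos42° = 0 → O_x = 24.7947 × 0.743145 = 18.43 kN.
ΣF_y = 0: O_y + T·sin42° − 25 − 5 = 0 → O_y = 30 − 24.7947 × 0.669131 = 13.41 kN.

T = 24.79 kN, O_x = 18.43 kN, O_y = 13.41 kN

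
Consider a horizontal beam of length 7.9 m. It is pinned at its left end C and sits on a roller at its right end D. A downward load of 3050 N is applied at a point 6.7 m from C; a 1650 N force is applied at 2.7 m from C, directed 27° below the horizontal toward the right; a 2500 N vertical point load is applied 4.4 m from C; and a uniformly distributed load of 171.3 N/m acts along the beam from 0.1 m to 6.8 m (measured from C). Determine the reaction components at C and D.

Resultant of the distributed load: 171.3 × 6.7 = 1147.71 N at 3.45 m from C.
ΣM about C: D_y·7.9 − 3050·6.7 − 1650·sin27°·2.7 − 2500·4.4 − (171.3·6.7)·3.45 = 0 → D_y = 37417.1/7.9 = 4736.34 ≈ 4736 N.
ΣF_y = 0: C_y + 4736.34 − 3050 − 1650·sin27° − 2500 − 171.3·6.7 = 0 → C_y = 2710 N.
ΣF_x = 0: C_x + 1650·cos27° = 0 → C_x = -1470 N.

C_x = -1470 N, C_y = 2710 N, D_y = 4736 N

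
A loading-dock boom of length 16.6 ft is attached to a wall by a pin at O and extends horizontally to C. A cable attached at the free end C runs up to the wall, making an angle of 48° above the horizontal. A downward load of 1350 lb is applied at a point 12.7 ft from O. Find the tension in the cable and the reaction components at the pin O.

T = 1390 lb, O_x = 930.0 lb, O_y = 317.2 lb

ΣM about O: T·sin48°·16.6 − 1350·12.7 = 0 → T = 17145/(16.6·0.743145) = 1389.81 ≈ 1390 lb.
ΣF_x = 0: O_x − T·cos48° = 0 → O_x = 1389.81 × 0.669131 = 930.0 lb.
ΣF_y = 0: O_y + T·sin48° − 1350 = 0 → O_y = 1350 − 1389.81 × 0.743145 = 317.2 lb.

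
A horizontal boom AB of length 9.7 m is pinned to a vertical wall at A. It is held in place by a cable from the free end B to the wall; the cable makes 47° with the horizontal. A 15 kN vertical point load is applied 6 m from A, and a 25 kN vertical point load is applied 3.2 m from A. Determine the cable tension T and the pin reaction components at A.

ΣM about A: T·sin47°·9.7 − 15·6 − 25·3.2 = 0 → T = 170/(9.7·0.731354) = 23.9635 ≈ 23.96 kN.
ΣF_x = 0: A_x − T·cos47° = 0 → A_x = 23.9635 × 0.681998 = 16.34 kN.
ΣF_y = 0: A_y + T·sin47° − 15 − 25 = 0 → A_y = 40 − 23.9635 × 0.731354 = 22.47 kN.

T = 23.96 kN, A_x = 16.34 kN, A_y = 22.47 kN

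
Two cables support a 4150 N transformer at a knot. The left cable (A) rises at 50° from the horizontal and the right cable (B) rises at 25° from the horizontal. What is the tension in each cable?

T_A = 3894 N, T_B = 2762 N

ΣF_x = 0: −T_A·cos50° + T_B·cos25° = 0 → T_B = 0.709238·T_A.
ΣF_y = 0: T_A·sin50° + T_B·sin25° = 4150.
Substitute: T_A·(0.766044 + 0.709238·0.422618) = 4150 → T_A = 3893.86 ≈ 3894 N.
Then T_B = 0.709238 × 3893.86 = 2762 N.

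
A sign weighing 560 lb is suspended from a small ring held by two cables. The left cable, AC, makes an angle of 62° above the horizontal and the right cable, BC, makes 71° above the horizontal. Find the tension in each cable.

T_AC = 249.3 lb, T_BC = 359.5 lb

ΣF_x = 0: −T_AC·cos62° + T_BC·cos71° = 0 → T_BC = 1.44201·T_AC.
ΣF_y = 0: T_AC·sin62° + T_BC·sin71° = 560.
Substitute: T_AC·(0.882948 + 1.44201·0.945519) = 560 → T_AC = 249.288 ≈ 249.3 lb.
Then T_BC = 1.44201 × 249.288 = 359.5 lb.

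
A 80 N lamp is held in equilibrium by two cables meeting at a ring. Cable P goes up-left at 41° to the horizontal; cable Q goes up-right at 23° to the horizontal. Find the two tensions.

ΣF_x = 0: −T_P·cos41° + T_Q·cos23° = 0 → T_Q = 0.819887·T_P.
ΣF_y = 0: T_P·sin41° + T_Q·sin23° = 80.
Substitute: T_P·(0.656059 + 0.819887·0.390731) = 80 → T_P = 81.9324 ≈ 81.93 N.
Then T_Q = 0.819887 × 81.9324 = 67.18 N.

T_P = 81.93 N, T_Q = 67.18 N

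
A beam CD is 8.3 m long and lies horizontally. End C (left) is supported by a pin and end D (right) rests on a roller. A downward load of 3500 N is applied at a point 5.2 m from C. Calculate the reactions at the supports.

Moments about C: D_y·8.3 − 3500·5.2 = 0 → D_y = 18200/8.3 = 2192.77 ≈ 2193 N.
ΣF_y = 0: C_y + 2192.77 − 3500 = 0 → C_y = 1307 N.
ΣF_x = 0: no horizontal applied forces, so C_x = 0.

C_x = 0, C_y = 1307 N, D_y = 2193 N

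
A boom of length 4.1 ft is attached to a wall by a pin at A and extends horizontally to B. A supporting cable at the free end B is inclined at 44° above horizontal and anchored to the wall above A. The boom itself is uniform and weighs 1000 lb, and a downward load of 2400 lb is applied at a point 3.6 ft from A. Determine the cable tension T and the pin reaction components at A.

T = 3753 lb, A_x = 2700 lb, A_y = 792.7 lb

ΣM about A: T·sin44°·4.1 − 1000·2.05 − 2400·3.6 = 0 → T = 10690/(4.1·0.694658) = 3753.38 ≈ 3753 lb.
ΣF_x = 0: A_x − T·cos44° = 0 → A_x = 3753.38 × 0.71934 = 2700 lb.
ΣF_y = 0: A_y + T·sin44° − 1000 − 2400 = 0 → A_y = 3400 − 3753.38 × 0.694658 = 792.7 lb.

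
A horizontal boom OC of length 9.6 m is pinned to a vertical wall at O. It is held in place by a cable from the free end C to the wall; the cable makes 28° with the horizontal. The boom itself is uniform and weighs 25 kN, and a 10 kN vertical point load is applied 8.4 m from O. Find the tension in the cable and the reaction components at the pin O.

T = 45.26 kN, O_x = 39.97 kN, O_y = 13.75 kN

ΣM about O: T·sin28°·9.6 − 25·4.8 − 10·8.4 = 0 → T = 204/(9.6·0.469472) = 45.2636 ≈ 45.26 kN.
ΣF_x = 0: O_x − T·cos28° = 0 → O_x = 45.2636 × 0.882948 = 39.97 kN.
ΣF_y = 0: O_y + T·sin28° − 25 − 10 = 0 → O_y = 35 − 45.2636 × 0.469472 = 13.75 kN.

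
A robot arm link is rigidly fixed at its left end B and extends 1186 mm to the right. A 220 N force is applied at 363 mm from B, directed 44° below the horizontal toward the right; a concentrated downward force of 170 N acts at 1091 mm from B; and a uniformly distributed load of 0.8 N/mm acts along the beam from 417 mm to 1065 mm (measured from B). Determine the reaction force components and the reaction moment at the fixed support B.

B_x = -158.3 N, B_y = 841.2 N, M_B = 625100 N·mm

Resultant of the distributed load: 0.8 × 648 = 518.4 N at 741 mm from B.
ΣF_x = 0: B_x + 220·cos44° = 0 → B_x = -158.3 N.
ΣF_y = 0: B_y − 220·sin44° − 170 − 0.8·648 = 0 → B_y = 841.2 N.
ΣM about B: M_B − 220·sin44°·363 − 170·1091 − (0.8·648)·741 = 0 → M_B = 625100 N·mm.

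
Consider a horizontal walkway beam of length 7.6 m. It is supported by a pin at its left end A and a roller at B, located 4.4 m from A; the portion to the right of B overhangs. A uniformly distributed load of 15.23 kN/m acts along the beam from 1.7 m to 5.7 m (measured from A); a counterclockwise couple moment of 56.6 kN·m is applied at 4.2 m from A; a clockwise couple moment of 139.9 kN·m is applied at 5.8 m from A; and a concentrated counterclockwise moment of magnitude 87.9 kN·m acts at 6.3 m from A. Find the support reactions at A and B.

A_x = 0, A_y = 10.74 kN, B_y = 50.18 kN

Resultant of the distributed load: 15.23 × 4 = 60.92 kN at 3.7 m from A.
Moments about A: B_y·4.4 − (15.23·4)·3.7 + 56.6 − 139.9 + 87.9 = 0 → B_y = 220.804/4.4 = 50.1827 ≈ 50.18 kN.
ΣF_y = 0: A_y + 50.1827 − 15.23·4 = 0 → A_y = 10.74 kN.
ΣF_x = 0: no horizontal applied forces, so A_x = 0.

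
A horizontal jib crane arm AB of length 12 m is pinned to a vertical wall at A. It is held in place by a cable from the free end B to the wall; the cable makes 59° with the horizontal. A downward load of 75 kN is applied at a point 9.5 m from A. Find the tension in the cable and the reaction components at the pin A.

ΣM about A: T·sin59°·12 − 75·9.5 = 0 → T = 712.5/(12·0.857167) = 69.2689 ≈ 69.27 kN.
ΣF_x = 0: A_x − T·cos59° = 0 → A_x = 69.2689 × 0.515038 = 35.68 kN.
ΣF_y = 0: A_y + T·sin59° − 75 = 0 → A_y = 75 − 69.2689 × 0.857167 = 15.62 kN.

T = 69.27 kN, A_x = 35.68 kN, A_y = 15.62 kN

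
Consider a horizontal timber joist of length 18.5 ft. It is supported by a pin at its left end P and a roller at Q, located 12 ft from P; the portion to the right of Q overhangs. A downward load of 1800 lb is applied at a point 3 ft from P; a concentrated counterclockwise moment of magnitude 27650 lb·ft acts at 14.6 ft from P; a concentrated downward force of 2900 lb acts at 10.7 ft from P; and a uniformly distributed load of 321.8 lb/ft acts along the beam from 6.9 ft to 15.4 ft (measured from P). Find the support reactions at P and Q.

Resultant of the distributed load: 321.8 × 8.5 = 2735.3 lb at 11.15 ft from P.
Moments about P: Q_y·12 − 1800·3 + 27650 − 2900·10.7 − (321.8·8.5)·11.15 = 0 → Q_y = 39278.595/12 = 3273.22 ≈ 3273 lb.
ΣF_y = 0: P_y + 3273.22 − 1800 − 2900 − 321.8·8.5 = 0 → P_y = 4162 lb.
ΣF_x = 0: no horizontal applied forces, so P_x = 0.

P_x = 0, P_y = 4162 lb, Q_y = 3273 lb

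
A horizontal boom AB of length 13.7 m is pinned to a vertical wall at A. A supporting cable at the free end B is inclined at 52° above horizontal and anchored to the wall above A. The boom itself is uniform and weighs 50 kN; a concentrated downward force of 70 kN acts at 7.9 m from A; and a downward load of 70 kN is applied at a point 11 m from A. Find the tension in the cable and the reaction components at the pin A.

ΣM about A: T·sin52°·13.7 − 50·6.85 − 70·7.9 − 70·11 = 0 → T = 1665.5/(13.7·0.788011) = 154.274 ≈ 154.3 kN.
ΣF_x = 0: A_x − T·cos52° = 0 → A_x = 154.274 × 0.615661 = 94.98 kN.
ΣF_y = 0: A_y + T·sin52° − 50 − 70 − 70 = 0 → A_y = 190 − 154.274 × 0.788011 = 68.43 kN.

T = 154.3 kN, A_x = 94.98 kN, A_y = 68.43 kN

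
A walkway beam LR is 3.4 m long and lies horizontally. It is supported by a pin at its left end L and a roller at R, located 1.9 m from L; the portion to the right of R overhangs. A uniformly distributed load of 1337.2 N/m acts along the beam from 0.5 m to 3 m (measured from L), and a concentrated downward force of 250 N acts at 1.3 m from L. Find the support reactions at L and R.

Resultant of the distributed load: 1337.2 × 2.5 = 3343 N at 1.75 m from L.
Moments about L: R_y·1.9 − (1337.2·2.5)·1.75 − 250·1.3 = 0 → R_y = 6175.25/1.9 = 3250.13 ≈ 3250 N.
ΣF_y = 0: L_y + 3250.13 − 1337.2·2.5 − 250 = 0 → L_y = 342.9 N.
ΣF_x = 0: no horizontal applied forces, so L_x = 0.

L_x = 0, L_y = 342.9 N, R_y = 3250 N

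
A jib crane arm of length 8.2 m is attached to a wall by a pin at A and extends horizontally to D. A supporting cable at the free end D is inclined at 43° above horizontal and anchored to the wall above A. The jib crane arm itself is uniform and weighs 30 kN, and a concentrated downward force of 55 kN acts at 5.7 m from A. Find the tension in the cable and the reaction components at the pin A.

ΣM about A: T·sin43°·8.2 − 30·4.1 − 55·5.7 = 0 → T = 436.5/(8.2·0.681998) = 78.0526 ≈ 78.05 kN.
ΣF_x = 0: A_x − T·cos43° = 0 → A_x = 78.0526 × 0.731354 = 57.08 kN.
ΣF_y = 0: A_y + T·sin43° − 30 − 55 = 0 → A_y = 85 − 78.0526 × 0.681998 = 31.77 kN.

T = 78.05 kN, A_x = 57.08 kN, A_y = 31.77 kN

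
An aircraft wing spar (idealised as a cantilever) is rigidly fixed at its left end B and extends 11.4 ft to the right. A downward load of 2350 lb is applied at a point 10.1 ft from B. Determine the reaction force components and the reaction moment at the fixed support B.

B_x = 0, B_y = 2350 lb, M_B = 23740 lb·ft

ΣF_x = 0: B_x = 0.
ΣF_y = 0: B_y − 2350 = 0 → B_y = 2350 lb.
ΣM about B: M_B − 2350·10.1 = 0 → M_B = 23740 lb·ft.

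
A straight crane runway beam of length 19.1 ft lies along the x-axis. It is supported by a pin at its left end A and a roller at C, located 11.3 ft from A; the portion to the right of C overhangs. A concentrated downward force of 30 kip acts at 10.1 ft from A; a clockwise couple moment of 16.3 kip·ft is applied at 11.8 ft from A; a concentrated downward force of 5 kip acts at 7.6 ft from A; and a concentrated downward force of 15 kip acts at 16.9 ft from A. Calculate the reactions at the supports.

ΣM about A: C_y·11.3 − 30·10.1 − 16.3 − 5·7.6 − 15·16.9 = 0 → C_y = 610.8/11.3 = 54.0531 ≈ 54.05 kip.
ΣF_y = 0: A_y + 54.0531 − 30 − 5 − 15 = 0 → A_y = -4.053 kip.
ΣF_x = 0: no horizontal applied forces, so A_x = 0.

A_x = 0, A_y = -4.053 kip, C_y = 54.05 kip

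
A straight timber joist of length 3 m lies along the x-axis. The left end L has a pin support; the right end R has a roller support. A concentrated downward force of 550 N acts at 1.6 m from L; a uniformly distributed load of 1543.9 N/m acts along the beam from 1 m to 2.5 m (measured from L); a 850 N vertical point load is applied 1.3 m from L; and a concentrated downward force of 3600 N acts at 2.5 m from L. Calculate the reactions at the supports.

L_x = 0, L_y = 2303 N, R_y = 5013 N

Resultant of the distributed load: 1543.9 × 1.5 = 2315.85 N at 1.75 m from L.
Taking moments about L: R_y·3 − 550·1.6 − (1543.9·1.5)·1.75 − 850·1.3 − 3600·2.5 = 0 → R_y = 15037.7375/3 = 5012.58 ≈ 5013 N.
ΣF_y = 0: L_y + 5012.58 − 550 − 1543.9·1.5 − 850 − 3600 = 0 → L_y = 2303 N.
ΣF_x = 0: no horizontal applied forces, so L_x = 0.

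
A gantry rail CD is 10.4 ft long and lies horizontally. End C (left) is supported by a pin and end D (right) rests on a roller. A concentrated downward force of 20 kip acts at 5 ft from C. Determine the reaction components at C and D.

Moments about C: D_y·10.4 − 20·5 = 0 → D_y = 100/10.4 = 9.61538 ≈ 9.615 kip.
ΣF_y = 0: C_y + 9.61538 − 20 = 0 → C_y = 10.38 kip.
ΣF_x = 0: no horizontal applied forces, so C_x = 0.

C_x = 0, C_y = 10.38 kip, D_y = 9.615 kip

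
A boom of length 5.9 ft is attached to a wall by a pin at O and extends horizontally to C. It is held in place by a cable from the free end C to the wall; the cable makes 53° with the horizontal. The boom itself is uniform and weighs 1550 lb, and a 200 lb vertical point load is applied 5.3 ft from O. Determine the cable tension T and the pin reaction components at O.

ΣM about O: T·sin53°·5.9 − 1550·2.95 − 200·5.3 = 0 → T = 5632.5/(5.9·0.798636) = 1195.36 ≈ 1195 lb.
ΣF_x = 0: O_x − T·cos53° = 0 → O_x = 1195.36 × 0.601815 = 719.4 lb.
ΣF_y = 0: O_y + T·sin53° − 1550 − 200 = 0 → O_y = 1750 − 1195.36 × 0.798636 = 795.3 lb.

T = 1195 lb, O_x = 719.4 lb, O_y = 795.3 lb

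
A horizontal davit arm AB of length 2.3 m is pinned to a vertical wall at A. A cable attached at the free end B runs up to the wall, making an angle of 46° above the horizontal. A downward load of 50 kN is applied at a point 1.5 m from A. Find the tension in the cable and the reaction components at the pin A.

T = 45.33 kN, A_x = 31.49 kN, A_y = 17.39 kN

ΣM about A: T·sin46°·2.3 − 50·1.5 = 0 → T = 75/(2.3·0.71934) = 45.3314 ≈ 45.33 kN.
ΣF_x = 0: A_x − T·cos46° = 0 → A_x = 45.3314 × 0.694658 = 31.49 kN.
ΣF_y = 0: A_y + T·sin46° − 50 = 0 → A_y = 50 − 45.3314 × 0.71934 = 17.39 kN.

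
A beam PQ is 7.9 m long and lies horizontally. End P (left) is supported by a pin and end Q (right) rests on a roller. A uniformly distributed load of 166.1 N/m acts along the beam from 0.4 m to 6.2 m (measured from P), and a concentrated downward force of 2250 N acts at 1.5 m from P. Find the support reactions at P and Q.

P_x = 0, P_y = 2384 N, Q_y = 829.6 N

Resultant of the distributed load: 166.1 × 5.8 = 963.38 N at 3.3 m from P.
Moments about P: Q_y·7.9 − (166.1·5.8)·3.3 − 2250·1.5 = 0 → Q_y = 6554.154/7.9 = 829.64 ≈ 829.6 N.
ΣF_y = 0: P_y + 829.64 − 166.1·5.8 − 2250 = 0 → P_y = 2384 N.
ΣF_x = 0: no horizontal applied forces, so P_x = 0.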